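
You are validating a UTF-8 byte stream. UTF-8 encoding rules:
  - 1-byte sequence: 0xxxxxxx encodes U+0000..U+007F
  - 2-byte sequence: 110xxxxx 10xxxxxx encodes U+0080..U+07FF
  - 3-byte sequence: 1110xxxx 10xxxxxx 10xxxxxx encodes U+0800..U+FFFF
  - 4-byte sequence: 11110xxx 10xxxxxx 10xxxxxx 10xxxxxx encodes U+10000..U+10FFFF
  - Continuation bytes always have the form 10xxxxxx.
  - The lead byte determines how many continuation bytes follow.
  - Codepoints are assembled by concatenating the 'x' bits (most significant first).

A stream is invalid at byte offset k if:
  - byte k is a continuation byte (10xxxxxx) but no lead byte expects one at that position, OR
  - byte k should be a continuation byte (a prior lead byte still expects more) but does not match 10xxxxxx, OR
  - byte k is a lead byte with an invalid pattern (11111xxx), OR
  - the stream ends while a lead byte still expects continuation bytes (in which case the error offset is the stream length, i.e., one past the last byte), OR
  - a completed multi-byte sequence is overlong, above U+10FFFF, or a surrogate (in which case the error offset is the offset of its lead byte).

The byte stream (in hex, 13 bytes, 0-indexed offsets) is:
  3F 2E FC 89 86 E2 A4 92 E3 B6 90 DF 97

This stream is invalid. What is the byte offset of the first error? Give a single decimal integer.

Answer: 2

Derivation:
Byte[0]=3F: 1-byte ASCII. cp=U+003F
Byte[1]=2E: 1-byte ASCII. cp=U+002E
Byte[2]=FC: INVALID lead byte (not 0xxx/110x/1110/11110)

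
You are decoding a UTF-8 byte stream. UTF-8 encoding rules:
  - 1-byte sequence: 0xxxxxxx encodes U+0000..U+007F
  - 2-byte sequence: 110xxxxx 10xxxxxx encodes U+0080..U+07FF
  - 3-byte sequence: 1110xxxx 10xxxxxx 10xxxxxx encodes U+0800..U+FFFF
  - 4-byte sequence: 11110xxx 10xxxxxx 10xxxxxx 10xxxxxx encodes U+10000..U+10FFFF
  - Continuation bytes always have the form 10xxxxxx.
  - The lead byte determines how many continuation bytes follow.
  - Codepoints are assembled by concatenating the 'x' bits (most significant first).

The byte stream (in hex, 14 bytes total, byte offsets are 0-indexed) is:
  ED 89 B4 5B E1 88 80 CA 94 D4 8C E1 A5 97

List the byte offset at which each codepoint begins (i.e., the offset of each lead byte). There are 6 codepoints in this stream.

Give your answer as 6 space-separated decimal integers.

Byte[0]=ED: 3-byte lead, need 2 cont bytes. acc=0xD
Byte[1]=89: continuation. acc=(acc<<6)|0x09=0x349
Byte[2]=B4: continuation. acc=(acc<<6)|0x34=0xD274
Completed: cp=U+D274 (starts at byte 0)
Byte[3]=5B: 1-byte ASCII. cp=U+005B
Byte[4]=E1: 3-byte lead, need 2 cont bytes. acc=0x1
Byte[5]=88: continuation. acc=(acc<<6)|0x08=0x48
Byte[6]=80: continuation. acc=(acc<<6)|0x00=0x1200
Completed: cp=U+1200 (starts at byte 4)
Byte[7]=CA: 2-byte lead, need 1 cont bytes. acc=0xA
Byte[8]=94: continuation. acc=(acc<<6)|0x14=0x294
Completed: cp=U+0294 (starts at byte 7)
Byte[9]=D4: 2-byte lead, need 1 cont bytes. acc=0x14
Byte[10]=8C: continuation. acc=(acc<<6)|0x0C=0x50C
Completed: cp=U+050C (starts at byte 9)
Byte[11]=E1: 3-byte lead, need 2 cont bytes. acc=0x1
Byte[12]=A5: continuation. acc=(acc<<6)|0x25=0x65
Byte[13]=97: continuation. acc=(acc<<6)|0x17=0x1957
Completed: cp=U+1957 (starts at byte 11)

Answer: 0 3 4 7 9 11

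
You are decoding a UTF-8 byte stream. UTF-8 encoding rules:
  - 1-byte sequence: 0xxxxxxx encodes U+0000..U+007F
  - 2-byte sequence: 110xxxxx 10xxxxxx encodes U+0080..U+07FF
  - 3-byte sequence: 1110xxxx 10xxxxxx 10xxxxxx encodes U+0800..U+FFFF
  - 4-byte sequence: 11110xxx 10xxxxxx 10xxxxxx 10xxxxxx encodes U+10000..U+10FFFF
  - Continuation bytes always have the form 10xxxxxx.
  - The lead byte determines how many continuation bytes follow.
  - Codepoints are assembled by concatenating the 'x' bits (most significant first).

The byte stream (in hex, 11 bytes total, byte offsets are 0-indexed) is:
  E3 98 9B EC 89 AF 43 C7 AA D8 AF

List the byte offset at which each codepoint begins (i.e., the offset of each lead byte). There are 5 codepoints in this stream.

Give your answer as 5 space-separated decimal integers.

Byte[0]=E3: 3-byte lead, need 2 cont bytes. acc=0x3
Byte[1]=98: continuation. acc=(acc<<6)|0x18=0xD8
Byte[2]=9B: continuation. acc=(acc<<6)|0x1B=0x361B
Completed: cp=U+361B (starts at byte 0)
Byte[3]=EC: 3-byte lead, need 2 cont bytes. acc=0xC
Byte[4]=89: continuation. acc=(acc<<6)|0x09=0x309
Byte[5]=AF: continuation. acc=(acc<<6)|0x2F=0xC26F
Completed: cp=U+C26F (starts at byte 3)
Byte[6]=43: 1-byte ASCII. cp=U+0043
Byte[7]=C7: 2-byte lead, need 1 cont bytes. acc=0x7
Byte[8]=AA: continuation. acc=(acc<<6)|0x2A=0x1EA
Completed: cp=U+01EA (starts at byte 7)
Byte[9]=D8: 2-byte lead, need 1 cont bytes. acc=0x18
Byte[10]=AF: continuation. acc=(acc<<6)|0x2F=0x62F
Completed: cp=U+062F (starts at byte 9)

Answer: 0 3 6 7 9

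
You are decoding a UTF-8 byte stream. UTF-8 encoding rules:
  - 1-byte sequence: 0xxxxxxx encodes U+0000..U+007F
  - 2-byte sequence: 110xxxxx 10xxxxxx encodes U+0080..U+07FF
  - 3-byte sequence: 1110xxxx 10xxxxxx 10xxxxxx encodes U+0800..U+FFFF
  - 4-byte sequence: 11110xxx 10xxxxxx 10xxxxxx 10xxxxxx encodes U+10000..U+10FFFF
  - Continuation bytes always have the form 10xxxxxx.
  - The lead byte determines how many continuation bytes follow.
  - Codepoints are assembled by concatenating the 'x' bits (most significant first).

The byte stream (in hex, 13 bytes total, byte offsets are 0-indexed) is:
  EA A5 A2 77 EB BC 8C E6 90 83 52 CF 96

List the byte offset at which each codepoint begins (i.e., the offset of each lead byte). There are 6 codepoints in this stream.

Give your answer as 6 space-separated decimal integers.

Byte[0]=EA: 3-byte lead, need 2 cont bytes. acc=0xA
Byte[1]=A5: continuation. acc=(acc<<6)|0x25=0x2A5
Byte[2]=A2: continuation. acc=(acc<<6)|0x22=0xA962
Completed: cp=U+A962 (starts at byte 0)
Byte[3]=77: 1-byte ASCII. cp=U+0077
Byte[4]=EB: 3-byte lead, need 2 cont bytes. acc=0xB
Byte[5]=BC: continuation. acc=(acc<<6)|0x3C=0x2FC
Byte[6]=8C: continuation. acc=(acc<<6)|0x0C=0xBF0C
Completed: cp=U+BF0C (starts at byte 4)
Byte[7]=E6: 3-byte lead, need 2 cont bytes. acc=0x6
Byte[8]=90: continuation. acc=(acc<<6)|0x10=0x190
Byte[9]=83: continuation. acc=(acc<<6)|0x03=0x6403
Completed: cp=U+6403 (starts at byte 7)
Byte[10]=52: 1-byte ASCII. cp=U+0052
Byte[11]=CF: 2-byte lead, need 1 cont bytes. acc=0xF
Byte[12]=96: continuation. acc=(acc<<6)|0x16=0x3D6
Completed: cp=U+03D6 (starts at byte 11)

Answer: 0 3 4 7 10 11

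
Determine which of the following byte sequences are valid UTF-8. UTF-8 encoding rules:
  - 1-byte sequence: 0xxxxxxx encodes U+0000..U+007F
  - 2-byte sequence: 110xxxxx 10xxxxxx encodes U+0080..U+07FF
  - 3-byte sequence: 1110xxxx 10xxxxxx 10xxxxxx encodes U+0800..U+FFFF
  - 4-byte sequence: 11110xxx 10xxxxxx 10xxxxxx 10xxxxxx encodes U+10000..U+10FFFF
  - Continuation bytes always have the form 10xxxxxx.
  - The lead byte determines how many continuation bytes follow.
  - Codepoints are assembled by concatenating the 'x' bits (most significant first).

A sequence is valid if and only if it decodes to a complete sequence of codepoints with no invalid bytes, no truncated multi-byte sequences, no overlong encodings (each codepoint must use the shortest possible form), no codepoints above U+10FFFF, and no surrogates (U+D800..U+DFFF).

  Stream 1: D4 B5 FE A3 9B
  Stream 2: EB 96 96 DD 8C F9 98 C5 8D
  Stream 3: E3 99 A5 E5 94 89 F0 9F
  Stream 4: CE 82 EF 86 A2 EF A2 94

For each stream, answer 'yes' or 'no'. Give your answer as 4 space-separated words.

Answer: no no no yes

Derivation:
Stream 1: error at byte offset 2. INVALID
Stream 2: error at byte offset 5. INVALID
Stream 3: error at byte offset 8. INVALID
Stream 4: decodes cleanly. VALID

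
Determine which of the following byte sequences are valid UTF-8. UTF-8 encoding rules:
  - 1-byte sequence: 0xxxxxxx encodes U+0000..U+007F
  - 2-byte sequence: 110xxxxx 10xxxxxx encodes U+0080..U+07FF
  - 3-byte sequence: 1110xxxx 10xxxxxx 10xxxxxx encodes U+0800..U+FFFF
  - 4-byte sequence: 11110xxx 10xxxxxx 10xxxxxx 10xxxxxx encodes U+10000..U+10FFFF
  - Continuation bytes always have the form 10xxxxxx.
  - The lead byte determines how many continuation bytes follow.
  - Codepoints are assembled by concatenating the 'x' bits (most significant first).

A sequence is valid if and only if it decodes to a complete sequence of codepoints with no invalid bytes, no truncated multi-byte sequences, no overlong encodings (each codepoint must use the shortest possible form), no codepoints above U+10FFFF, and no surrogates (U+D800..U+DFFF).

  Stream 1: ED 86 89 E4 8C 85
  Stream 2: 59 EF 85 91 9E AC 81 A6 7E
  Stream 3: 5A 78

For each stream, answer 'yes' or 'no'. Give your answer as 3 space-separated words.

Stream 1: decodes cleanly. VALID
Stream 2: error at byte offset 4. INVALID
Stream 3: decodes cleanly. VALID

Answer: yes no yes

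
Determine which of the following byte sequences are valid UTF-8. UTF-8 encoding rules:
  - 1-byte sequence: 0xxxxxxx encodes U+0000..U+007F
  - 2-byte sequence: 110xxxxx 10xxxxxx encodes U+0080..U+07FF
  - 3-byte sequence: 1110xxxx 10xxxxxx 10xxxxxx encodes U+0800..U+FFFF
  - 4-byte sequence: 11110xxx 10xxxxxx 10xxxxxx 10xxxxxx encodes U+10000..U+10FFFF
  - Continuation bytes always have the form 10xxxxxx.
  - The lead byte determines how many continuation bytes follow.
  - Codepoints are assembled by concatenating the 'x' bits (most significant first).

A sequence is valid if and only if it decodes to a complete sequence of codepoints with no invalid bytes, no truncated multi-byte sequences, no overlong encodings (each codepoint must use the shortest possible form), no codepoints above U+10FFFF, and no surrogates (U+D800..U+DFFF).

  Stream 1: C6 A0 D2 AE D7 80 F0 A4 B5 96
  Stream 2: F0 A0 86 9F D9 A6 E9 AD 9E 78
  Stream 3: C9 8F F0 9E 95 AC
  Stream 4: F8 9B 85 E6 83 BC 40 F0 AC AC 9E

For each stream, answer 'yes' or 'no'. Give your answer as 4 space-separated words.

Stream 1: decodes cleanly. VALID
Stream 2: decodes cleanly. VALID
Stream 3: decodes cleanly. VALID
Stream 4: error at byte offset 0. INVALID

Answer: yes yes yes no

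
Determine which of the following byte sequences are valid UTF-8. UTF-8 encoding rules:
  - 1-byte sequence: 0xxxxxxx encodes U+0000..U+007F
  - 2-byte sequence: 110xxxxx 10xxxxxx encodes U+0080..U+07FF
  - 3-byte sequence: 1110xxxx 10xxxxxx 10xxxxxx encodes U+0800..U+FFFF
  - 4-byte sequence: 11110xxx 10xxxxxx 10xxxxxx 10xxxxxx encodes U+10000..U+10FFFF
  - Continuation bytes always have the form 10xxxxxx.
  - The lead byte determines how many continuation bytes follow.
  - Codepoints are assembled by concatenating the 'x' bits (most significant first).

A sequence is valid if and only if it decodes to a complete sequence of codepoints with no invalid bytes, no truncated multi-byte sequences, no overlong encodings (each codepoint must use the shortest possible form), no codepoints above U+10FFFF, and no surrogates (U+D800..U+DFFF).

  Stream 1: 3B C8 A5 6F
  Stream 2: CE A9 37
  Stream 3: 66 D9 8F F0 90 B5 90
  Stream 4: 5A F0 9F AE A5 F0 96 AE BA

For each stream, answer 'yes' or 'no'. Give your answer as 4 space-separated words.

Answer: yes yes yes yes

Derivation:
Stream 1: decodes cleanly. VALID
Stream 2: decodes cleanly. VALID
Stream 3: decodes cleanly. VALID
Stream 4: decodes cleanly. VALID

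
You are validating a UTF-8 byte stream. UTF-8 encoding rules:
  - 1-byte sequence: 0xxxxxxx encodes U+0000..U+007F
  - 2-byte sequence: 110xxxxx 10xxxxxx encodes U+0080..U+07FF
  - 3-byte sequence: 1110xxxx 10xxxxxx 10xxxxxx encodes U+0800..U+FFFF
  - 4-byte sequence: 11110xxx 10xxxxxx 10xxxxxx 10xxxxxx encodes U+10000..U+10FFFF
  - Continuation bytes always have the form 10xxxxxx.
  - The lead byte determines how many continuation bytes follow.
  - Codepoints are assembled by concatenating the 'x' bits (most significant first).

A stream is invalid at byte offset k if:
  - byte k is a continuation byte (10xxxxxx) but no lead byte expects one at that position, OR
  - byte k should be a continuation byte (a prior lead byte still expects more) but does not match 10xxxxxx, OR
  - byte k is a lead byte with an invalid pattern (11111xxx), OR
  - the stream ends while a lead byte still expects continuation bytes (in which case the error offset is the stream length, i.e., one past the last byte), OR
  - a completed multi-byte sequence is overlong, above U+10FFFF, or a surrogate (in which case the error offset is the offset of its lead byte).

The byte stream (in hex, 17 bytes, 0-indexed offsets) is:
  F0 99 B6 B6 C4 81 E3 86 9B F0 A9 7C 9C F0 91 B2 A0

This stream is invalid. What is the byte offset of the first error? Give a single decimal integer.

Byte[0]=F0: 4-byte lead, need 3 cont bytes. acc=0x0
Byte[1]=99: continuation. acc=(acc<<6)|0x19=0x19
Byte[2]=B6: continuation. acc=(acc<<6)|0x36=0x676
Byte[3]=B6: continuation. acc=(acc<<6)|0x36=0x19DB6
Completed: cp=U+19DB6 (starts at byte 0)
Byte[4]=C4: 2-byte lead, need 1 cont bytes. acc=0x4
Byte[5]=81: continuation. acc=(acc<<6)|0x01=0x101
Completed: cp=U+0101 (starts at byte 4)
Byte[6]=E3: 3-byte lead, need 2 cont bytes. acc=0x3
Byte[7]=86: continuation. acc=(acc<<6)|0x06=0xC6
Byte[8]=9B: continuation. acc=(acc<<6)|0x1B=0x319B
Completed: cp=U+319B (starts at byte 6)
Byte[9]=F0: 4-byte lead, need 3 cont bytes. acc=0x0
Byte[10]=A9: continuation. acc=(acc<<6)|0x29=0x29
Byte[11]=7C: expected 10xxxxxx continuation. INVALID

Answer: 11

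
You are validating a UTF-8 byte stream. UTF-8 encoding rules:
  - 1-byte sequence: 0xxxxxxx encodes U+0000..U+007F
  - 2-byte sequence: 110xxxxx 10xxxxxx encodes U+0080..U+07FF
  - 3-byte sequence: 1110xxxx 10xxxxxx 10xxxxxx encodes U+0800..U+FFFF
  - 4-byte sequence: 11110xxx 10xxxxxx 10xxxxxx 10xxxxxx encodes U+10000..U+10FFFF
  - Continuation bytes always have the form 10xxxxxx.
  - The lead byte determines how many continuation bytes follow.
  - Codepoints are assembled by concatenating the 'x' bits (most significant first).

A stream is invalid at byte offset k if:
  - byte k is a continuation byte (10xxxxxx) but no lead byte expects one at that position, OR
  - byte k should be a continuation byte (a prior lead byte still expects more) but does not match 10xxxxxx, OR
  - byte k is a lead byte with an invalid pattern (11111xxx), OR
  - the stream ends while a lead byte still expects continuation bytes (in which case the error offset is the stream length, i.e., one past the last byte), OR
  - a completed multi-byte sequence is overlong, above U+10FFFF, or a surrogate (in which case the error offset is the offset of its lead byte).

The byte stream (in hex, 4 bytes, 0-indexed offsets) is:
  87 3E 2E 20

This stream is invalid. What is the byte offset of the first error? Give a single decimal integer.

Byte[0]=87: INVALID lead byte (not 0xxx/110x/1110/11110)

Answer: 0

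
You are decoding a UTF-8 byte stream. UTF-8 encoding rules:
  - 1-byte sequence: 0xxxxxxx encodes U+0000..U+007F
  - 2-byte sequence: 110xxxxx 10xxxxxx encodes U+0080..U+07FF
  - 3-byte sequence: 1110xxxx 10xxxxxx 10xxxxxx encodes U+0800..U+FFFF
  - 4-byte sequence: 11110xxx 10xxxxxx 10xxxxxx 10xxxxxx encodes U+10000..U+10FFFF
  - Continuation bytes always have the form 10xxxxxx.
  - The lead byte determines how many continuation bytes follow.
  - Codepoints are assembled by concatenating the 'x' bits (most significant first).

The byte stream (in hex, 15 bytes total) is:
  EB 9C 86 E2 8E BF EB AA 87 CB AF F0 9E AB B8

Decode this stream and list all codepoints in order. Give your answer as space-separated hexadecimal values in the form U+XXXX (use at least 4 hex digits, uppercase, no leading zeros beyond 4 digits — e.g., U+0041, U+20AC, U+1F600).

Byte[0]=EB: 3-byte lead, need 2 cont bytes. acc=0xB
Byte[1]=9C: continuation. acc=(acc<<6)|0x1C=0x2DC
Byte[2]=86: continuation. acc=(acc<<6)|0x06=0xB706
Completed: cp=U+B706 (starts at byte 0)
Byte[3]=E2: 3-byte lead, need 2 cont bytes. acc=0x2
Byte[4]=8E: continuation. acc=(acc<<6)|0x0E=0x8E
Byte[5]=BF: continuation. acc=(acc<<6)|0x3F=0x23BF
Completed: cp=U+23BF (starts at byte 3)
Byte[6]=EB: 3-byte lead, need 2 cont bytes. acc=0xB
Byte[7]=AA: continuation. acc=(acc<<6)|0x2A=0x2EA
Byte[8]=87: continuation. acc=(acc<<6)|0x07=0xBA87
Completed: cp=U+BA87 (starts at byte 6)
Byte[9]=CB: 2-byte lead, need 1 cont bytes. acc=0xB
Byte[10]=AF: continuation. acc=(acc<<6)|0x2F=0x2EF
Completed: cp=U+02EF (starts at byte 9)
Byte[11]=F0: 4-byte lead, need 3 cont bytes. acc=0x0
Byte[12]=9E: continuation. acc=(acc<<6)|0x1E=0x1E
Byte[13]=AB: continuation. acc=(acc<<6)|0x2B=0x7AB
Byte[14]=B8: continuation. acc=(acc<<6)|0x38=0x1EAF8
Completed: cp=U+1EAF8 (starts at byte 11)

Answer: U+B706 U+23BF U+BA87 U+02EF U+1EAF8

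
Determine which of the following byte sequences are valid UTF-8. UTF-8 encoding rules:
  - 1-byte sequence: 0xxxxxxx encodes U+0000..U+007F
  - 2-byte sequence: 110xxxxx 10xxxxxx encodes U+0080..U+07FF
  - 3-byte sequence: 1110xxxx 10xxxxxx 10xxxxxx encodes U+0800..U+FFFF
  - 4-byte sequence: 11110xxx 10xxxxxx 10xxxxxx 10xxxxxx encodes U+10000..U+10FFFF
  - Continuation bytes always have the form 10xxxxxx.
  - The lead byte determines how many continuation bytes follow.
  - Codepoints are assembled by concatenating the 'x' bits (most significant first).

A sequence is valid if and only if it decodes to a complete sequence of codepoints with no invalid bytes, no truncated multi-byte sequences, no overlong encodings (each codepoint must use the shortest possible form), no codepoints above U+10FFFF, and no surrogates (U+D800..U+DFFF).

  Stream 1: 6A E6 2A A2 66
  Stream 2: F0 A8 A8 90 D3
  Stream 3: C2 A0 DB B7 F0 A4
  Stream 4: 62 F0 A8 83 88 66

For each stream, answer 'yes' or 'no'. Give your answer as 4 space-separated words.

Stream 1: error at byte offset 2. INVALID
Stream 2: error at byte offset 5. INVALID
Stream 3: error at byte offset 6. INVALID
Stream 4: decodes cleanly. VALID

Answer: no no no yes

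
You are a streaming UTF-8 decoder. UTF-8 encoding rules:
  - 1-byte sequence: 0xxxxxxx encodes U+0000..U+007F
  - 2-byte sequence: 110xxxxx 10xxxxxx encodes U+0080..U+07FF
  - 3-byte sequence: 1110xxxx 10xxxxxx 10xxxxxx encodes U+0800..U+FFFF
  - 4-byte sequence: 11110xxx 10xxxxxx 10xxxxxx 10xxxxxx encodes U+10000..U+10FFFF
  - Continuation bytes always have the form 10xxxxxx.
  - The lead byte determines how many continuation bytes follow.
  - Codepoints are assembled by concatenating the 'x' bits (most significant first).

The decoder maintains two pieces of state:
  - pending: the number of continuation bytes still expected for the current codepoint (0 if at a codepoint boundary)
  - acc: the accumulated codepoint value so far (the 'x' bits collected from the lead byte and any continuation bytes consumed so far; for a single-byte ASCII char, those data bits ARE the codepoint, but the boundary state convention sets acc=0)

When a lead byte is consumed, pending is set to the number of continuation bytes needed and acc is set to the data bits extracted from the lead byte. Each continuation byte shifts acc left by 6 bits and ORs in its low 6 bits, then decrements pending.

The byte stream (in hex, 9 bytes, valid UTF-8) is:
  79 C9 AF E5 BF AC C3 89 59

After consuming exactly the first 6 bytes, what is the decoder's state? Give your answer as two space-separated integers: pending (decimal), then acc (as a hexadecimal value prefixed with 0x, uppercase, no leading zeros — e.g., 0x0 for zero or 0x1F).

Byte[0]=79: 1-byte. pending=0, acc=0x0
Byte[1]=C9: 2-byte lead. pending=1, acc=0x9
Byte[2]=AF: continuation. acc=(acc<<6)|0x2F=0x26F, pending=0
Byte[3]=E5: 3-byte lead. pending=2, acc=0x5
Byte[4]=BF: continuation. acc=(acc<<6)|0x3F=0x17F, pending=1
Byte[5]=AC: continuation. acc=(acc<<6)|0x2C=0x5FEC, pending=0

Answer: 0 0x5FEC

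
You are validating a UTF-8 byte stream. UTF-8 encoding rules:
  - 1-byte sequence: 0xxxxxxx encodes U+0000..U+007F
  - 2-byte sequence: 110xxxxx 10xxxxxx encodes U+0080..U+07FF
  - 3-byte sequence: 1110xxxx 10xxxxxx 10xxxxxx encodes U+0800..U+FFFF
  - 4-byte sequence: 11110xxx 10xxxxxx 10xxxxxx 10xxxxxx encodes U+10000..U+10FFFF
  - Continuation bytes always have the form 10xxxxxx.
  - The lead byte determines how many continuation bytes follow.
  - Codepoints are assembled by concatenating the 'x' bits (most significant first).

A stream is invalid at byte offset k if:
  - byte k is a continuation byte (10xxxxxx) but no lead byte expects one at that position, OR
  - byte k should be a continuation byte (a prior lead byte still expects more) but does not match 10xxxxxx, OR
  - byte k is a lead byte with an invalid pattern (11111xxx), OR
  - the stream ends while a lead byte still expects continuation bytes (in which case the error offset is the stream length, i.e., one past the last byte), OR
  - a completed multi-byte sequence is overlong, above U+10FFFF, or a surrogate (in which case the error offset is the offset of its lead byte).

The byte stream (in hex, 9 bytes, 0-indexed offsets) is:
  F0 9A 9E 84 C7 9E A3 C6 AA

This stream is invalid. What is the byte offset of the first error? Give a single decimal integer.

Answer: 6

Derivation:
Byte[0]=F0: 4-byte lead, need 3 cont bytes. acc=0x0
Byte[1]=9A: continuation. acc=(acc<<6)|0x1A=0x1A
Byte[2]=9E: continuation. acc=(acc<<6)|0x1E=0x69E
Byte[3]=84: continuation. acc=(acc<<6)|0x04=0x1A784
Completed: cp=U+1A784 (starts at byte 0)
Byte[4]=C7: 2-byte lead, need 1 cont bytes. acc=0x7
Byte[5]=9E: continuation. acc=(acc<<6)|0x1E=0x1DE
Completed: cp=U+01DE (starts at byte 4)
Byte[6]=A3: INVALID lead byte (not 0xxx/110x/1110/11110)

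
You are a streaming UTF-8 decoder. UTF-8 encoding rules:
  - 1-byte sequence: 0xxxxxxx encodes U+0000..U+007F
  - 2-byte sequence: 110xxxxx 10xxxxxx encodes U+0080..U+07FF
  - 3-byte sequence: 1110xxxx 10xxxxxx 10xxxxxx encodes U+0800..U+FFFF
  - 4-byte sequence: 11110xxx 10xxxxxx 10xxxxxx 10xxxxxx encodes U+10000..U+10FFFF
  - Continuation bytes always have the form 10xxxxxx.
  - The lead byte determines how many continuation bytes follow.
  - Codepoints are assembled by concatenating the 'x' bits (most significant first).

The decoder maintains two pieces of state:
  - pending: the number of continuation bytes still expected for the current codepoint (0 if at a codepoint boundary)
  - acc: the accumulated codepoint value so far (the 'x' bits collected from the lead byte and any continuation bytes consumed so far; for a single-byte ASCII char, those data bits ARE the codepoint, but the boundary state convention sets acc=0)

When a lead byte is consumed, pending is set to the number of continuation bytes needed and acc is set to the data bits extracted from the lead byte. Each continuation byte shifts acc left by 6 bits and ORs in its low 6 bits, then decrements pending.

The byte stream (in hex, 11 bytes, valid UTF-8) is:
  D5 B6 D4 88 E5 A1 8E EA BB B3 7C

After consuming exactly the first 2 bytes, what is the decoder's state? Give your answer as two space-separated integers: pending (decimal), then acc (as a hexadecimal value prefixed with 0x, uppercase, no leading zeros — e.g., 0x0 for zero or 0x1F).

Answer: 0 0x576

Derivation:
Byte[0]=D5: 2-byte lead. pending=1, acc=0x15
Byte[1]=B6: continuation. acc=(acc<<6)|0x36=0x576, pending=0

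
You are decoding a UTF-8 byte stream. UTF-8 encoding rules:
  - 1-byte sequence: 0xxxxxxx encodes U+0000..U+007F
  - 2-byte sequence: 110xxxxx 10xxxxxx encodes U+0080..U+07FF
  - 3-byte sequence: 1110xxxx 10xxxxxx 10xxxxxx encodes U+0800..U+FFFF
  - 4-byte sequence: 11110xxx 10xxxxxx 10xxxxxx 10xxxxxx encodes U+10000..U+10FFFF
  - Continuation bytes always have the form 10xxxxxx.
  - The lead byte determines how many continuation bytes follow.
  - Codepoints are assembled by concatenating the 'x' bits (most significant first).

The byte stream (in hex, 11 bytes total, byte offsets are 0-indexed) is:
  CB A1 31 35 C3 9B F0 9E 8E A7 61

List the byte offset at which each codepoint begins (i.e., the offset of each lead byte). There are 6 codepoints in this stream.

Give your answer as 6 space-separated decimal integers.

Answer: 0 2 3 4 6 10

Derivation:
Byte[0]=CB: 2-byte lead, need 1 cont bytes. acc=0xB
Byte[1]=A1: continuation. acc=(acc<<6)|0x21=0x2E1
Completed: cp=U+02E1 (starts at byte 0)
Byte[2]=31: 1-byte ASCII. cp=U+0031
Byte[3]=35: 1-byte ASCII. cp=U+0035
Byte[4]=C3: 2-byte lead, need 1 cont bytes. acc=0x3
Byte[5]=9B: continuation. acc=(acc<<6)|0x1B=0xDB
Completed: cp=U+00DB (starts at byte 4)
Byte[6]=F0: 4-byte lead, need 3 cont bytes. acc=0x0
Byte[7]=9E: continuation. acc=(acc<<6)|0x1E=0x1E
Byte[8]=8E: continuation. acc=(acc<<6)|0x0E=0x78E
Byte[9]=A7: continuation. acc=(acc<<6)|0x27=0x1E3A7
Completed: cp=U+1E3A7 (starts at byte 6)
Byte[10]=61: 1-byte ASCII. cp=U+0061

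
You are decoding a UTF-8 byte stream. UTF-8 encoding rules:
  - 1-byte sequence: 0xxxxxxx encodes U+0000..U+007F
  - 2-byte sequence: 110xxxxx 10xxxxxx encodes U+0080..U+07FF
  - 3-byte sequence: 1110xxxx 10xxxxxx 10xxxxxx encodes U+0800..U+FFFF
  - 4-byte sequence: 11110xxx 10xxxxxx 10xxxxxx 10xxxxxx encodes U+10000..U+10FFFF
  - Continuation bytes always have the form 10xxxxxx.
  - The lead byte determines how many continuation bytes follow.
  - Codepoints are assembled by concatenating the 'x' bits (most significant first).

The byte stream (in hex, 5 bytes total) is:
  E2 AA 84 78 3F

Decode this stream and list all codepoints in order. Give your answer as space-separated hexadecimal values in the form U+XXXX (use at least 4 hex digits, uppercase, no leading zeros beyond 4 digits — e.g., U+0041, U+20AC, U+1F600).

Answer: U+2A84 U+0078 U+003F

Derivation:
Byte[0]=E2: 3-byte lead, need 2 cont bytes. acc=0x2
Byte[1]=AA: continuation. acc=(acc<<6)|0x2A=0xAA
Byte[2]=84: continuation. acc=(acc<<6)|0x04=0x2A84
Completed: cp=U+2A84 (starts at byte 0)
Byte[3]=78: 1-byte ASCII. cp=U+0078
Byte[4]=3F: 1-byte ASCII. cp=U+003F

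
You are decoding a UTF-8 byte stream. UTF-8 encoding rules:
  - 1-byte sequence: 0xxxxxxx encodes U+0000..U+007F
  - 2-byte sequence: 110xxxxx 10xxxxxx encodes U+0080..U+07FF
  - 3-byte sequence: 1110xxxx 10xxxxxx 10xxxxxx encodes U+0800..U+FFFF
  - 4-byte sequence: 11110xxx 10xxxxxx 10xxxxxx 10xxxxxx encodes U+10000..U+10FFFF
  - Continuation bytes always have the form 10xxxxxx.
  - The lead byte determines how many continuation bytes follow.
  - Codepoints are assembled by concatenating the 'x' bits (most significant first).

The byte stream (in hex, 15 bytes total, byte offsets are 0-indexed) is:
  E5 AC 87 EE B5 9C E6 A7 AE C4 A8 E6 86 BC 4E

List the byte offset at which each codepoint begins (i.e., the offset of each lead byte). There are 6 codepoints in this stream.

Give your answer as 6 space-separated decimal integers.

Answer: 0 3 6 9 11 14

Derivation:
Byte[0]=E5: 3-byte lead, need 2 cont bytes. acc=0x5
Byte[1]=AC: continuation. acc=(acc<<6)|0x2C=0x16C
Byte[2]=87: continuation. acc=(acc<<6)|0x07=0x5B07
Completed: cp=U+5B07 (starts at byte 0)
Byte[3]=EE: 3-byte lead, need 2 cont bytes. acc=0xE
Byte[4]=B5: continuation. acc=(acc<<6)|0x35=0x3B5
Byte[5]=9C: continuation. acc=(acc<<6)|0x1C=0xED5C
Completed: cp=U+ED5C (starts at byte 3)
Byte[6]=E6: 3-byte lead, need 2 cont bytes. acc=0x6
Byte[7]=A7: continuation. acc=(acc<<6)|0x27=0x1A7
Byte[8]=AE: continuation. acc=(acc<<6)|0x2E=0x69EE
Completed: cp=U+69EE (starts at byte 6)
Byte[9]=C4: 2-byte lead, need 1 cont bytes. acc=0x4
Byte[10]=A8: continuation. acc=(acc<<6)|0x28=0x128
Completed: cp=U+0128 (starts at byte 9)
Byte[11]=E6: 3-byte lead, need 2 cont bytes. acc=0x6
Byte[12]=86: continuation. acc=(acc<<6)|0x06=0x186
Byte[13]=BC: continuation. acc=(acc<<6)|0x3C=0x61BC
Completed: cp=U+61BC (starts at byte 11)
Byte[14]=4E: 1-byte ASCII. cp=U+004E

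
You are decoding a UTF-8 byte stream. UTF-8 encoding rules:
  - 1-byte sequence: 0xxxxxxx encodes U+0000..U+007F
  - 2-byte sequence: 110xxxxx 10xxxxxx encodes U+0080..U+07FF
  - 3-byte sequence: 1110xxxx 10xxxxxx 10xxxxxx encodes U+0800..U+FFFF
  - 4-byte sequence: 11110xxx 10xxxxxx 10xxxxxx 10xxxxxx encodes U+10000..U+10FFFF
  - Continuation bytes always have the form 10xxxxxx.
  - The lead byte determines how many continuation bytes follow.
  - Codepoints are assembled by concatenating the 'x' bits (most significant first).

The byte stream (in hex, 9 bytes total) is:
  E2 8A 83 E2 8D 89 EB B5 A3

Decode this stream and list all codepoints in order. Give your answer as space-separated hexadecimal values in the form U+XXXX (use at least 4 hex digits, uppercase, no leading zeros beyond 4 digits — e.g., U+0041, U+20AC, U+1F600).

Byte[0]=E2: 3-byte lead, need 2 cont bytes. acc=0x2
Byte[1]=8A: continuation. acc=(acc<<6)|0x0A=0x8A
Byte[2]=83: continuation. acc=(acc<<6)|0x03=0x2283
Completed: cp=U+2283 (starts at byte 0)
Byte[3]=E2: 3-byte lead, need 2 cont bytes. acc=0x2
Byte[4]=8D: continuation. acc=(acc<<6)|0x0D=0x8D
Byte[5]=89: continuation. acc=(acc<<6)|0x09=0x2349
Completed: cp=U+2349 (starts at byte 3)
Byte[6]=EB: 3-byte lead, need 2 cont bytes. acc=0xB
Byte[7]=B5: continuation. acc=(acc<<6)|0x35=0x2F5
Byte[8]=A3: continuation. acc=(acc<<6)|0x23=0xBD63
Completed: cp=U+BD63 (starts at byte 6)

Answer: U+2283 U+2349 U+BD63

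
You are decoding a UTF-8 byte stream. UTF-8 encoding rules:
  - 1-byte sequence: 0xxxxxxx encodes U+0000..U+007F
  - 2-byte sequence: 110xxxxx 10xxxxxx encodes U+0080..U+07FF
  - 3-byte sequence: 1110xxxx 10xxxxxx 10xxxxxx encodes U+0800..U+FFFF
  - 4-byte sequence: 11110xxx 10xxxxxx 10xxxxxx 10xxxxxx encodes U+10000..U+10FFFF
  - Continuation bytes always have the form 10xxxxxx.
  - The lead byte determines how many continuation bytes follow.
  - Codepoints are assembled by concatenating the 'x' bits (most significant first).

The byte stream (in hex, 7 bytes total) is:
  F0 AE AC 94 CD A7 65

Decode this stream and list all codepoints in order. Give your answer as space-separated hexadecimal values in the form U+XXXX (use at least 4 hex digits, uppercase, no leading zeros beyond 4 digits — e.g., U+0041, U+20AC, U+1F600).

Answer: U+2EB14 U+0367 U+0065

Derivation:
Byte[0]=F0: 4-byte lead, need 3 cont bytes. acc=0x0
Byte[1]=AE: continuation. acc=(acc<<6)|0x2E=0x2E
Byte[2]=AC: continuation. acc=(acc<<6)|0x2C=0xBAC
Byte[3]=94: continuation. acc=(acc<<6)|0x14=0x2EB14
Completed: cp=U+2EB14 (starts at byte 0)
Byte[4]=CD: 2-byte lead, need 1 cont bytes. acc=0xD
Byte[5]=A7: continuation. acc=(acc<<6)|0x27=0x367
Completed: cp=U+0367 (starts at byte 4)
Byte[6]=65: 1-byte ASCII. cp=U+0065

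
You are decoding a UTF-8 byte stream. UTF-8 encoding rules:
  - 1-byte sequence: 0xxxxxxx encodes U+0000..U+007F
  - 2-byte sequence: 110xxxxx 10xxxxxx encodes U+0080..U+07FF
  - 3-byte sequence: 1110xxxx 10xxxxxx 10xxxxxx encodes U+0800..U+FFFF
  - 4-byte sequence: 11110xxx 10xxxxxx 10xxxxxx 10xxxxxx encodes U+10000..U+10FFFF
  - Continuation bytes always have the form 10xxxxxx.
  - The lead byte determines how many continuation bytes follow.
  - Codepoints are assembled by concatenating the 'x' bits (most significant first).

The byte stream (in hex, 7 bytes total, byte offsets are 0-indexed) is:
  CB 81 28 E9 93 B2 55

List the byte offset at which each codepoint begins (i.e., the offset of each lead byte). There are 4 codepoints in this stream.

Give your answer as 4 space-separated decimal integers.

Answer: 0 2 3 6

Derivation:
Byte[0]=CB: 2-byte lead, need 1 cont bytes. acc=0xB
Byte[1]=81: continuation. acc=(acc<<6)|0x01=0x2C1
Completed: cp=U+02C1 (starts at byte 0)
Byte[2]=28: 1-byte ASCII. cp=U+0028
Byte[3]=E9: 3-byte lead, need 2 cont bytes. acc=0x9
Byte[4]=93: continuation. acc=(acc<<6)|0x13=0x253
Byte[5]=B2: continuation. acc=(acc<<6)|0x32=0x94F2
Completed: cp=U+94F2 (starts at byte 3)
Byte[6]=55: 1-byte ASCII. cp=U+0055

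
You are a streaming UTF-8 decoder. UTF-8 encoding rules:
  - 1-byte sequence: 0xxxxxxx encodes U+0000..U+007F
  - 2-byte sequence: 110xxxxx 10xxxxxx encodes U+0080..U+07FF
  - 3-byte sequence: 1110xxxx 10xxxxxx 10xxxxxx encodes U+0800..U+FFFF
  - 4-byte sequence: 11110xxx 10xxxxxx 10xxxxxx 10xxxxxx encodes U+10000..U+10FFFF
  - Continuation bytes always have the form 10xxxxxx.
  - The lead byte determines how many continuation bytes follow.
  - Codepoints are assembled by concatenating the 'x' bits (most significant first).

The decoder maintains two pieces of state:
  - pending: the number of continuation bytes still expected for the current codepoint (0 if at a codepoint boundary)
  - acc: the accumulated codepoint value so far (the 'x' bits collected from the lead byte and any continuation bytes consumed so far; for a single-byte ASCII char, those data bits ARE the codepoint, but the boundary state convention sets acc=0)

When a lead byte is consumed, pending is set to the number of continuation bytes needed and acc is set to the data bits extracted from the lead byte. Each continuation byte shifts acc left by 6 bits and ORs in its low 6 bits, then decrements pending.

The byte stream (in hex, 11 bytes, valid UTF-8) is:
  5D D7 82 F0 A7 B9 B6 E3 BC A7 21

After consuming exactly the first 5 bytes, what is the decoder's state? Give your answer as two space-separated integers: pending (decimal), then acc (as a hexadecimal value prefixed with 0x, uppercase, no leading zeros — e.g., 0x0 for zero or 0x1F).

Byte[0]=5D: 1-byte. pending=0, acc=0x0
Byte[1]=D7: 2-byte lead. pending=1, acc=0x17
Byte[2]=82: continuation. acc=(acc<<6)|0x02=0x5C2, pending=0
Byte[3]=F0: 4-byte lead. pending=3, acc=0x0
Byte[4]=A7: continuation. acc=(acc<<6)|0x27=0x27, pending=2

Answer: 2 0x27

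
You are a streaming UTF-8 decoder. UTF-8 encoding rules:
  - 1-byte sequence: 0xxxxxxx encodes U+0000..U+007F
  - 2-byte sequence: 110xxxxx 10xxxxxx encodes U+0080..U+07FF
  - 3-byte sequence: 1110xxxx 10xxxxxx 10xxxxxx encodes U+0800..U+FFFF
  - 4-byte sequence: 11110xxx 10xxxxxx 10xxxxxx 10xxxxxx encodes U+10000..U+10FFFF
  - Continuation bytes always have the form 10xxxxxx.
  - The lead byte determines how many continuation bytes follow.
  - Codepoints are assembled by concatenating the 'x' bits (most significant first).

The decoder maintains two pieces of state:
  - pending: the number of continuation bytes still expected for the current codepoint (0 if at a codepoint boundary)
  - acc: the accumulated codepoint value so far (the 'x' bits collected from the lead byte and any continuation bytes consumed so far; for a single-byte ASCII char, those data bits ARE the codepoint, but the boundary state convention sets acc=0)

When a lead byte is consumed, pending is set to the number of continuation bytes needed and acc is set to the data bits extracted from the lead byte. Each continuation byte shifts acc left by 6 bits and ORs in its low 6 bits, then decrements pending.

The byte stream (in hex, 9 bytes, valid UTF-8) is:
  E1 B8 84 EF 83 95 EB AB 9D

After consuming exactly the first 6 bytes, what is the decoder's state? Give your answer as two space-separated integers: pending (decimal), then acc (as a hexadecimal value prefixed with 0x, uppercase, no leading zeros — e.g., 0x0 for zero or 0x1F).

Byte[0]=E1: 3-byte lead. pending=2, acc=0x1
Byte[1]=B8: continuation. acc=(acc<<6)|0x38=0x78, pending=1
Byte[2]=84: continuation. acc=(acc<<6)|0x04=0x1E04, pending=0
Byte[3]=EF: 3-byte lead. pending=2, acc=0xF
Byte[4]=83: continuation. acc=(acc<<6)|0x03=0x3C3, pending=1
Byte[5]=95: continuation. acc=(acc<<6)|0x15=0xF0D5, pending=0

Answer: 0 0xF0D5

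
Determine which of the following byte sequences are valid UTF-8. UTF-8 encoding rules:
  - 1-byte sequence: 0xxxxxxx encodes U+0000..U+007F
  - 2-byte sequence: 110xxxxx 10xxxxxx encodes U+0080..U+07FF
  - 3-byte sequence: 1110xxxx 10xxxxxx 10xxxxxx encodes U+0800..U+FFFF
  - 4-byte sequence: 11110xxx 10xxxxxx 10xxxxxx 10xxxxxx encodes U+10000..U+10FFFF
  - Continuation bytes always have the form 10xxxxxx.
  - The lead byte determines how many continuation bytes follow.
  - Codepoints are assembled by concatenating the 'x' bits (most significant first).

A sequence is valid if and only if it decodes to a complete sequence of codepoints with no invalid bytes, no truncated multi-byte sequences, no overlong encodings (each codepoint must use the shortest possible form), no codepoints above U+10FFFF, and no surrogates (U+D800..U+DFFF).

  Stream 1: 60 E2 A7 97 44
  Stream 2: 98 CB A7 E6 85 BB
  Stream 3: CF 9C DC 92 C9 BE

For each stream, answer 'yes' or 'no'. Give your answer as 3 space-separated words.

Stream 1: decodes cleanly. VALID
Stream 2: error at byte offset 0. INVALID
Stream 3: decodes cleanly. VALID

Answer: yes no yes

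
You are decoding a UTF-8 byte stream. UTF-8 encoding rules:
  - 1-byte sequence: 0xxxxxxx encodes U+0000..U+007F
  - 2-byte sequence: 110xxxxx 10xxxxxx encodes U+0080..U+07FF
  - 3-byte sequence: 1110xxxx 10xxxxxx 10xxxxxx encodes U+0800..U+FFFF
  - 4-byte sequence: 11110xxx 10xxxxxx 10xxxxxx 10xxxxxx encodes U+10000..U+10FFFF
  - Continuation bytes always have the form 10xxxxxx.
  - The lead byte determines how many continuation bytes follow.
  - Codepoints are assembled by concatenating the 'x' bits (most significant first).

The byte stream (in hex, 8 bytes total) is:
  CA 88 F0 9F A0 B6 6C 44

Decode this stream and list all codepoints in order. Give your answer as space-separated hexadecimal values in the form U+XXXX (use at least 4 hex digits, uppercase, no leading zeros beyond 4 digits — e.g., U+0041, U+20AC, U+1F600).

Byte[0]=CA: 2-byte lead, need 1 cont bytes. acc=0xA
Byte[1]=88: continuation. acc=(acc<<6)|0x08=0x288
Completed: cp=U+0288 (starts at byte 0)
Byte[2]=F0: 4-byte lead, need 3 cont bytes. acc=0x0
Byte[3]=9F: continuation. acc=(acc<<6)|0x1F=0x1F
Byte[4]=A0: continuation. acc=(acc<<6)|0x20=0x7E0
Byte[5]=B6: continuation. acc=(acc<<6)|0x36=0x1F836
Completed: cp=U+1F836 (starts at byte 2)
Byte[6]=6C: 1-byte ASCII. cp=U+006C
Byte[7]=44: 1-byte ASCII. cp=U+0044

Answer: U+0288 U+1F836 U+006C U+0044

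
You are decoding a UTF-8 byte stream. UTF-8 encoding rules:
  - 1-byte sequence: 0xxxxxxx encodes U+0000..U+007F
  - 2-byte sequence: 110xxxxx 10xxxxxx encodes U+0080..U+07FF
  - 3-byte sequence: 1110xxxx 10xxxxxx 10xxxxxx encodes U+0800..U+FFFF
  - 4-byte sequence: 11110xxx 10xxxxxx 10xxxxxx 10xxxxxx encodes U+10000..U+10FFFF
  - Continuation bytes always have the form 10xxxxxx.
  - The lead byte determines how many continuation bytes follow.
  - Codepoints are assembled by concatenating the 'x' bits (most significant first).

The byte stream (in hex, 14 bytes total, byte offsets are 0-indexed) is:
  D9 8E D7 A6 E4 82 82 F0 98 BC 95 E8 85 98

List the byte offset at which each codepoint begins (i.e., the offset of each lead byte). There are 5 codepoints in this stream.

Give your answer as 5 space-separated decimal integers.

Answer: 0 2 4 7 11

Derivation:
Byte[0]=D9: 2-byte lead, need 1 cont bytes. acc=0x19
Byte[1]=8E: continuation. acc=(acc<<6)|0x0E=0x64E
Completed: cp=U+064E (starts at byte 0)
Byte[2]=D7: 2-byte lead, need 1 cont bytes. acc=0x17
Byte[3]=A6: continuation. acc=(acc<<6)|0x26=0x5E6
Completed: cp=U+05E6 (starts at byte 2)
Byte[4]=E4: 3-byte lead, need 2 cont bytes. acc=0x4
Byte[5]=82: continuation. acc=(acc<<6)|0x02=0x102
Byte[6]=82: continuation. acc=(acc<<6)|0x02=0x4082
Completed: cp=U+4082 (starts at byte 4)
Byte[7]=F0: 4-byte lead, need 3 cont bytes. acc=0x0
Byte[8]=98: continuation. acc=(acc<<6)|0x18=0x18
Byte[9]=BC: continuation. acc=(acc<<6)|0x3C=0x63C
Byte[10]=95: continuation. acc=(acc<<6)|0x15=0x18F15
Completed: cp=U+18F15 (starts at byte 7)
Byte[11]=E8: 3-byte lead, need 2 cont bytes. acc=0x8
Byte[12]=85: continuation. acc=(acc<<6)|0x05=0x205
Byte[13]=98: continuation. acc=(acc<<6)|0x18=0x8158
Completed: cp=U+8158 (starts at byte 11)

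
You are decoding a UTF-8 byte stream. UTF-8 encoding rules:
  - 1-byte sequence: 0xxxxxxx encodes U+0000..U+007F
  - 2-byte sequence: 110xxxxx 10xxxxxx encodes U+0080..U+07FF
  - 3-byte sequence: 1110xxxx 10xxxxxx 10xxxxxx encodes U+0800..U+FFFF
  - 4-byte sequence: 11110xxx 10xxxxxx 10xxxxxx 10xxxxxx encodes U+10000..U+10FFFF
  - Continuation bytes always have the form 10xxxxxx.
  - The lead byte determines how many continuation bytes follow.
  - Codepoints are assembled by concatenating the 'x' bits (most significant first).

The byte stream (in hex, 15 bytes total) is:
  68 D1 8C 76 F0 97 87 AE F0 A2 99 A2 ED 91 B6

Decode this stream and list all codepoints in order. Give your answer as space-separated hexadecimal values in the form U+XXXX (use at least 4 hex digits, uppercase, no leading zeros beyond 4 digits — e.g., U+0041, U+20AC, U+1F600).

Byte[0]=68: 1-byte ASCII. cp=U+0068
Byte[1]=D1: 2-byte lead, need 1 cont bytes. acc=0x11
Byte[2]=8C: continuation. acc=(acc<<6)|0x0C=0x44C
Completed: cp=U+044C (starts at byte 1)
Byte[3]=76: 1-byte ASCII. cp=U+0076
Byte[4]=F0: 4-byte lead, need 3 cont bytes. acc=0x0
Byte[5]=97: continuation. acc=(acc<<6)|0x17=0x17
Byte[6]=87: continuation. acc=(acc<<6)|0x07=0x5C7
Byte[7]=AE: continuation. acc=(acc<<6)|0x2E=0x171EE
Completed: cp=U+171EE (starts at byte 4)
Byte[8]=F0: 4-byte lead, need 3 cont bytes. acc=0x0
Byte[9]=A2: continuation. acc=(acc<<6)|0x22=0x22
Byte[10]=99: continuation. acc=(acc<<6)|0x19=0x899
Byte[11]=A2: continuation. acc=(acc<<6)|0x22=0x22662
Completed: cp=U+22662 (starts at byte 8)
Byte[12]=ED: 3-byte lead, need 2 cont bytes. acc=0xD
Byte[13]=91: continuation. acc=(acc<<6)|0x11=0x351
Byte[14]=B6: continuation. acc=(acc<<6)|0x36=0xD476
Completed: cp=U+D476 (starts at byte 12)

Answer: U+0068 U+044C U+0076 U+171EE U+22662 U+D476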